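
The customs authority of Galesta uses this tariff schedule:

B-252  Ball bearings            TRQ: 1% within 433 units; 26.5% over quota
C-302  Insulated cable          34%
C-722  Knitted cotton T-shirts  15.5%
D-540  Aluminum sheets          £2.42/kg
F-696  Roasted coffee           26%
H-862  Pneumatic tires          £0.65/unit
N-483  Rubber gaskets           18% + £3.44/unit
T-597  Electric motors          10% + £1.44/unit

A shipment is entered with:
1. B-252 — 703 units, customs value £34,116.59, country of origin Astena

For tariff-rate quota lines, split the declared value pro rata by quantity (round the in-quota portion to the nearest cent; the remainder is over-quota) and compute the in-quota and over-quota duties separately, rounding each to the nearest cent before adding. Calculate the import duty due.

Line 1 (B-252, Astena, 703 units, £34,116.59):
Code B-252 is under a tariff-rate quota (threshold 433 units). In-quota: 433 units at 1%; over-quota: 270 units at 26.5%.
Pro-rata value split: in-quota = £34,116.59 × 433/703 = £21,013.49; over-quota = £34,116.59 − £21,013.49 = £13,103.10.
In-quota duty = £21,013.49 × 1% = £210.13. Over-quota duty = £13,103.10 × 26.5% = £3,472.32.
Line duty = £210.13 + £3,472.32 = £3,682.45.

£3,682.45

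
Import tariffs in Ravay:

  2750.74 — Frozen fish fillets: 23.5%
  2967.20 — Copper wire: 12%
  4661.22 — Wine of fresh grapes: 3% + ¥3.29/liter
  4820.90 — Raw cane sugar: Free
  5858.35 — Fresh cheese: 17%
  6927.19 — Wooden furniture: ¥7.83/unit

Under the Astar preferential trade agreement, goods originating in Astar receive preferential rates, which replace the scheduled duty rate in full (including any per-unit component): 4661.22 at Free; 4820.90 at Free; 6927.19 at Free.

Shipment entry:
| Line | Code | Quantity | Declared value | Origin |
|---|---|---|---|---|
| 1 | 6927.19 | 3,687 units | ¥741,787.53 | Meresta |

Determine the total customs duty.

¥28,869.21

Line 1 (6927.19, Meresta, 3,687 units, ¥741,787.53):
Base rate for 6927.19 is ¥7.83/unit.
6927.19 has an FTA preferential rate, but origin Meresta is not Astar; base rate stands.
Duty = 3,687 × ¥7.83 = ¥28,869.21.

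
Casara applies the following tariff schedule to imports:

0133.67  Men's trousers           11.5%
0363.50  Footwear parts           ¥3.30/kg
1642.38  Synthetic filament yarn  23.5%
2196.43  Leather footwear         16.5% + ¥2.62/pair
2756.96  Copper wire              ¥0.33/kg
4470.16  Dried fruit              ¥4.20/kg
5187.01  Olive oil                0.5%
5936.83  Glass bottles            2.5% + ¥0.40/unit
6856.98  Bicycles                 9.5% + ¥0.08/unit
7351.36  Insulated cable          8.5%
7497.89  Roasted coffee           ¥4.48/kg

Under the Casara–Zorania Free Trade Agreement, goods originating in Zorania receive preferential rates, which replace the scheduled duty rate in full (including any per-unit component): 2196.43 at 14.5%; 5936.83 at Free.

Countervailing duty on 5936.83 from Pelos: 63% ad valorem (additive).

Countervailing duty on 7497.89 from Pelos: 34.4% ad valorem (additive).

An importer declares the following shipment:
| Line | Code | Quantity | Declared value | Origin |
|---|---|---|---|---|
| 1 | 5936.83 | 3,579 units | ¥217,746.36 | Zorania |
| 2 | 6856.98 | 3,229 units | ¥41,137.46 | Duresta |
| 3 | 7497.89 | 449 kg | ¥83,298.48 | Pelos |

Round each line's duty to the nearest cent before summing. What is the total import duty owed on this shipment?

Line 1 (5936.83, Zorania, 3,579 units, ¥217,746.36):
Base rate for 5936.83 is 2.5% + ¥0.40/unit.
Origin Zorania qualifies under the Casara–Zorania agreement and 5936.83 is covered: preferential rate Free applies instead.
The additional-duty order on 5936.83 targets Pelos, not Zorania; it does not apply.
Duty = ¥217,746.36 × 0% = ¥0.00.
Line 2 (6856.98, Duresta, 3,229 units, ¥41,137.46):
Base rate for 6856.98 is 9.5% + ¥0.08/unit.
Duty = ¥41,137.46 × 9.5% + 3,229 × ¥0.08 = ¥4,166.38.
Line 3 (7497.89, Pelos, 449 kg, ¥83,298.48):
Base rate for 7497.89 is ¥4.48/kg.
Additional duty on 7497.89 from Pelos: +34.4% ad valorem. Applied ad valorem rate = 34.4%.
Duty = ¥83,298.48 × 34.4% + 449 × ¥4.48 = ¥30,666.20.
Total = ¥0.00 + ¥4,166.38 + ¥30,666.20 = ¥34,832.58.

¥34,832.58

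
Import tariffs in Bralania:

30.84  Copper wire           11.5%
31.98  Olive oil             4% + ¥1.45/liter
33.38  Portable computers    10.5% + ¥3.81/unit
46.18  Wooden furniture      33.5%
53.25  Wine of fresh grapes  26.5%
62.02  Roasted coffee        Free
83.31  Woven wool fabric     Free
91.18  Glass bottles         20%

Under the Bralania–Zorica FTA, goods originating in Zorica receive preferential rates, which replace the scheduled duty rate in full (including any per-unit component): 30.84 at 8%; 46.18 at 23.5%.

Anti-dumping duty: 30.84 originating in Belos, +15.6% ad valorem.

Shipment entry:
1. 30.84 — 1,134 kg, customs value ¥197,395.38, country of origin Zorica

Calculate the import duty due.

Line 1 (30.84, Zorica, 1,134 kg, ¥197,395.38):
Base rate for 30.84 is 11.5%.
Origin Zorica qualifies under the Bralania–Zorica agreement and 30.84 is covered: preferential rate 8% applies instead.
The additional-duty order on 30.84 targets Belos, not Zorica; it does not apply.
Duty = ¥197,395.38 × 8% = ¥15,791.63.

¥15,791.63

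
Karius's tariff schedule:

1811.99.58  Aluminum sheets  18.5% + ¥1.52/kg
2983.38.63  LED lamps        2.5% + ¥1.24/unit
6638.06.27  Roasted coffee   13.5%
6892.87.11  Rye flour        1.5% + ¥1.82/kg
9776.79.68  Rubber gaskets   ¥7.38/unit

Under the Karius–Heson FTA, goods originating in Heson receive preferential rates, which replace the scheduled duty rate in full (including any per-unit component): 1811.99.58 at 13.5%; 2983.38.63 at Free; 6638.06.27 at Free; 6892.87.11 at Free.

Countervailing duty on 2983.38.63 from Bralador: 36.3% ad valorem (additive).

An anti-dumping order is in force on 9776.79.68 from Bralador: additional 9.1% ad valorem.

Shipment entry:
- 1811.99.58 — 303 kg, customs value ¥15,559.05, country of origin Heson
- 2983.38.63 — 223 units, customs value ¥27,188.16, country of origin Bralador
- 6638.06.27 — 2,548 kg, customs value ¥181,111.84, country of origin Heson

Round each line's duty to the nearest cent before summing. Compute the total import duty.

Line 1 (1811.99.58, Heson, 303 kg, ¥15,559.05):
Base rate for 1811.99.58 is 18.5% + ¥1.52/kg.
Origin Heson qualifies under the Karius–Heson agreement and 1811.99.58 is covered: preferential rate 13.5% applies instead.
Duty = ¥15,559.05 × 13.5% = ¥2,100.47.
Line 2 (2983.38.63, Bralador, 223 units, ¥27,188.16):
Base rate for 2983.38.63 is 2.5% + ¥1.24/unit.
2983.38.63 has an FTA preferential rate, but origin Bralador is not Heson; base rate stands.
Additional duty on 2983.38.63 from Bralador: +36.3%. Applied ad valorem rate: 2.5% + 36.3% = 38.8%.
Duty = ¥27,188.16 × 38.8% + 223 × ¥1.24 = ¥10,825.53.
Line 3 (6638.06.27, Heson, 2,548 kg, ¥181,111.84):
Base rate for 6638.06.27 is 13.5%.
Origin Heson qualifies under the Karius–Heson agreement and 6638.06.27 is covered: preferential rate Free applies instead.
Duty = ¥181,111.84 × 0% = ¥0.00.
Total = ¥2,100.47 + ¥10,825.53 + ¥0.00 = ¥12,926.00.

¥12,926.00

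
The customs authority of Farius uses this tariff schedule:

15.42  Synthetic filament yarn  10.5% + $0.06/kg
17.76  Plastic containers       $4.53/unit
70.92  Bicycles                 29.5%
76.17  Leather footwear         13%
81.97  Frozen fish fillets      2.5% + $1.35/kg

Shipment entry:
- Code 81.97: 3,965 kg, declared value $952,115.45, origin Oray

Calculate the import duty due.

Line 1 (81.97, Oray, 3,965 kg, $952,115.45):
Base rate for 81.97 is 2.5% + $1.35/kg.
Duty = $952,115.45 × 2.5% + 3,965 × $1.35 = $29,155.64.

$29,155.64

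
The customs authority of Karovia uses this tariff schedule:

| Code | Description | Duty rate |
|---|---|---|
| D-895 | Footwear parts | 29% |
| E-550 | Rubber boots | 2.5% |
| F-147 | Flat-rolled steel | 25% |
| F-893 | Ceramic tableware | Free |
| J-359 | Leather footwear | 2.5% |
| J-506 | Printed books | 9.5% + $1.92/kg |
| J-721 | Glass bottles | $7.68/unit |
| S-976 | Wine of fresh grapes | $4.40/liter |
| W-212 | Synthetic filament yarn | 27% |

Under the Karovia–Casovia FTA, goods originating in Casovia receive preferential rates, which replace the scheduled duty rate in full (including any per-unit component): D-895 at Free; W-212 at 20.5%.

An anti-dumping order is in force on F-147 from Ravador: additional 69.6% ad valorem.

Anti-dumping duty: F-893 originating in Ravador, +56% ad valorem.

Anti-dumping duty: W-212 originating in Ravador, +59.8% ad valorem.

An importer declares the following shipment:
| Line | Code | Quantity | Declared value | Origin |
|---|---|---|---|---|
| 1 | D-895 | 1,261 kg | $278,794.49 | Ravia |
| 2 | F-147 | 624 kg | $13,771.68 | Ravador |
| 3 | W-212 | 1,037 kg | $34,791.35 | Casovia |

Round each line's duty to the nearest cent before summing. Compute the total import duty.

$101,010.64

Line 1 (D-895, Ravia, 1,261 kg, $278,794.49):
Base rate for D-895 is 29%.
D-895 has an FTA preferential rate, but origin Ravia is not Casovia; base rate stands.
Duty = $278,794.49 × 29% = $80,850.40.
Line 2 (F-147, Ravador, 624 kg, $13,771.68):
Base rate for F-147 is 25%.
Additional duty on F-147 from Ravador: +69.6%. Applied ad valorem rate: 25% + 69.6% = 94.6%.
Duty = $13,771.68 × 94.6% = $13,028.01.
Line 3 (W-212, Casovia, 1,037 kg, $34,791.35):
Base rate for W-212 is 27%.
Origin Casovia qualifies under the Karovia–Casovia agreement and W-212 is covered: preferential rate 20.5% applies instead.
The additional-duty order on W-212 targets Ravador, not Casovia; it does not apply.
Duty = $34,791.35 × 20.5% = $7,132.23.
Total = $80,850.40 + $13,028.01 + $7,132.23 = $101,010.64.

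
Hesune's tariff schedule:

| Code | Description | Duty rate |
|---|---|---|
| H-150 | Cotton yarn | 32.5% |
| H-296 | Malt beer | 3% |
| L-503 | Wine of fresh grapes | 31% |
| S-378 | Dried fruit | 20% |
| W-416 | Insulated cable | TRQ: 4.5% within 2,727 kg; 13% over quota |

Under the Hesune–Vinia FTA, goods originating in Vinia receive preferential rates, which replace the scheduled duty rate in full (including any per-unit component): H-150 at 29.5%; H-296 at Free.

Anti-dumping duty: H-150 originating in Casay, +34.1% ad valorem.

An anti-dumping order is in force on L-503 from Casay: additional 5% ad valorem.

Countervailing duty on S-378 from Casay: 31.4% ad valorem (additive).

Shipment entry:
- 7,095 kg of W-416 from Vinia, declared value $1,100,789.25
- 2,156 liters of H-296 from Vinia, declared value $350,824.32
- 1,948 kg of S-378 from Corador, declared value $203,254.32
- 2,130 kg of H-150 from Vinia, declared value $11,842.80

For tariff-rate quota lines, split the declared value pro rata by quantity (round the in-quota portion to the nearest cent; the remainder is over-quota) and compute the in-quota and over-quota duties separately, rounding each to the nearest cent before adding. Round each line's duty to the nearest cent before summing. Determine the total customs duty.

$151,284.10

Line 1 (W-416, Vinia, 7,095 kg, $1,100,789.25):
Code W-416 is under a tariff-rate quota (threshold 2,727 kg). In-quota: 2,727 kg at 4.5%; over-quota: 4,368 kg at 13%.
Pro-rata value split: in-quota = $1,100,789.25 × 2,727/7,095 = $423,094.05; over-quota = $1,100,789.25 − $423,094.05 = $677,695.20.
In-quota duty = $423,094.05 × 4.5% = $19,039.23. Over-quota duty = $677,695.20 × 13% = $88,100.38.
Line duty = $19,039.23 + $88,100.38 = $107,139.61.
Line 2 (H-296, Vinia, 2,156 liters, $350,824.32):
Base rate for H-296 is 3%.
Origin Vinia qualifies under the Hesune–Vinia agreement and H-296 is covered: preferential rate Free applies instead.
Duty = $350,824.32 × 0% = $0.00.
Line 3 (S-378, Corador, 1,948 kg, $203,254.32):
Base rate for S-378 is 20%.
The additional-duty order on S-378 targets Casay, not Corador; it does not apply.
Duty = $203,254.32 × 20% = $40,650.86.
Line 4 (H-150, Vinia, 2,130 kg, $11,842.80):
Base rate for H-150 is 32.5%.
Origin Vinia qualifies under the Hesune–Vinia agreement and H-150 is covered: preferential rate 29.5% applies instead.
The additional-duty order on H-150 targets Casay, not Vinia; it does not apply.
Duty = $11,842.80 × 29.5% = $3,493.63.
Total = $107,139.61 + $0.00 + $40,650.86 + $3,493.63 = $151,284.10.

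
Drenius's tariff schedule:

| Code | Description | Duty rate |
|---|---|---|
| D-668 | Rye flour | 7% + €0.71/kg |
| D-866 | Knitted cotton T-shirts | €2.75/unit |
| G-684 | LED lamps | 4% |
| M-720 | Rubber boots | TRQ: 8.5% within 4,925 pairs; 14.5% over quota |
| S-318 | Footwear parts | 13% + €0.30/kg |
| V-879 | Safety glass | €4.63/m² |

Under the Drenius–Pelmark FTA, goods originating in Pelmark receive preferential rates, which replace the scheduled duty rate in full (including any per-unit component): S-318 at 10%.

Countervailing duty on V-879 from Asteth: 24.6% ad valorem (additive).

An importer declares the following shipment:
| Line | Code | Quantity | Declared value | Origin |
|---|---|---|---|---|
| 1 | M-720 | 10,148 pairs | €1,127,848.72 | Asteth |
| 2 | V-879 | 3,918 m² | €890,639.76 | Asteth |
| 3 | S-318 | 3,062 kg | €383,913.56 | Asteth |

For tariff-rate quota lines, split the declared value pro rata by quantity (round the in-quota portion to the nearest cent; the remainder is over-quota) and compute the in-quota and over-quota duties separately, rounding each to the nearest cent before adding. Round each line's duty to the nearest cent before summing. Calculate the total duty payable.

€418,761.27

Line 1 (M-720, Asteth, 10,148 pairs, €1,127,848.72):
Code M-720 is under a tariff-rate quota (threshold 4,925 pairs). In-quota: 4,925 pairs at 8.5%; over-quota: 5,223 pairs at 14.5%.
Pro-rata value split: in-quota = €1,127,848.72 × 4,925/10,148 = €547,364.50; over-quota = €1,127,848.72 − €547,364.50 = €580,484.22.
In-quota duty = €547,364.50 × 8.5% = €46,525.98. Over-quota duty = €580,484.22 × 14.5% = €84,170.21.
Line duty = €46,525.98 + €84,170.21 = €130,696.19.
Line 2 (V-879, Asteth, 3,918 m², €890,639.76):
Base rate for V-879 is €4.63/m².
Additional duty on V-879 from Asteth: +24.6% ad valorem. Applied ad valorem rate = 24.6%.
Duty = €890,639.76 × 24.6% + 3,918 × €4.63 = €237,237.72.
Line 3 (S-318, Asteth, 3,062 kg, €383,913.56):
Base rate for S-318 is 13% + €0.30/kg.
S-318 has an FTA preferential rate, but origin Asteth is not Pelmark; base rate stands.
Duty = €383,913.56 × 13% + 3,062 × €0.30 = €50,827.36.
Total = €130,696.19 + €237,237.72 + €50,827.36 = €418,761.27.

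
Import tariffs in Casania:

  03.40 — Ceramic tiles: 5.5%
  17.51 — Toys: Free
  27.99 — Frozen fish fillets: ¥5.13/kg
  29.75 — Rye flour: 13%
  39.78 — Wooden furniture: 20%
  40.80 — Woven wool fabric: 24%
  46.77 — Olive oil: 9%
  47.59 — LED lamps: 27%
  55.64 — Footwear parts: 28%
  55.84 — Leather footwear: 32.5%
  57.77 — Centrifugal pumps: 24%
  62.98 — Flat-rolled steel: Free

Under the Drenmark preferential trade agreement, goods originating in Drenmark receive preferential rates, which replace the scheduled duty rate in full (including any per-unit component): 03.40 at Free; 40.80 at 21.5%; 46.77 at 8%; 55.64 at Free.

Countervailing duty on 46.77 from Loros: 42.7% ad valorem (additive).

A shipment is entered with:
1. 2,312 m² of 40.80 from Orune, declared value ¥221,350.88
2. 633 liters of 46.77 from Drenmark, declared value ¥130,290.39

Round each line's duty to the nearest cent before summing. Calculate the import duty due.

Line 1 (40.80, Orune, 2,312 m², ¥221,350.88):
Base rate for 40.80 is 24%.
40.80 has an FTA preferential rate, but origin Orune is not Drenmark; base rate stands.
Duty = ¥221,350.88 × 24% = ¥53,124.21.
Line 2 (46.77, Drenmark, 633 liters, ¥130,290.39):
Base rate for 46.77 is 9%.
Origin Drenmark qualifies under the Casania–Drenmark agreement and 46.77 is covered: preferential rate 8% applies instead.
The additional-duty order on 46.77 targets Loros, not Drenmark; it does not apply.
Duty = ¥130,290.39 × 8% = ¥10,423.23.
Total = ¥53,124.21 + ¥10,423.23 = ¥63,547.44.

¥63,547.44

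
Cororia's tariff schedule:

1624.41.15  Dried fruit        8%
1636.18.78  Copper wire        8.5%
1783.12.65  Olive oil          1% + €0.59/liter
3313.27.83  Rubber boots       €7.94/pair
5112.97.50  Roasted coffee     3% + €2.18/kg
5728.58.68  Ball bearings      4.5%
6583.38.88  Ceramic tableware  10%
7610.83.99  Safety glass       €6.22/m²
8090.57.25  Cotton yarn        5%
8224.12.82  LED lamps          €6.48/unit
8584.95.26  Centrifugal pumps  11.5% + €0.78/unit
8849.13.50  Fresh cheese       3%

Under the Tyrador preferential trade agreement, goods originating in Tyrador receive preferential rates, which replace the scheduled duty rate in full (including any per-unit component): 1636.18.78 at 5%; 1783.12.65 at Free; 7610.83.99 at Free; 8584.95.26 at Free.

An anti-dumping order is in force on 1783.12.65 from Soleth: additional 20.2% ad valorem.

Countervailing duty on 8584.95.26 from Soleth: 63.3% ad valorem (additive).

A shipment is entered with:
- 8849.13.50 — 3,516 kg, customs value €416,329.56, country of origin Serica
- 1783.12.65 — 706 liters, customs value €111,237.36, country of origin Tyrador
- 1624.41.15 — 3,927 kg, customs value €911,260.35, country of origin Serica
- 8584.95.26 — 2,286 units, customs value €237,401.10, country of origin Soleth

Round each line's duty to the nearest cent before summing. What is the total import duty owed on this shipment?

Line 1 (8849.13.50, Serica, 3,516 kg, €416,329.56):
Base rate for 8849.13.50 is 3%.
Duty = €416,329.56 × 3% = €12,489.89.
Line 2 (1783.12.65, Tyrador, 706 liters, €111,237.36):
Base rate for 1783.12.65 is 1% + €0.59/liter.
Origin Tyrador qualifies under the Cororia–Tyrador agreement and 1783.12.65 is covered: preferential rate Free applies instead.
The additional-duty order on 1783.12.65 targets Soleth, not Tyrador; it does not apply.
Duty = €111,237.36 × 0% = €0.00.
Line 3 (1624.41.15, Serica, 3,927 kg, €911,260.35):
Base rate for 1624.41.15 is 8%.
Duty = €911,260.35 × 8% = €72,900.83.
Line 4 (8584.95.26, Soleth, 2,286 units, €237,401.10):
Base rate for 8584.95.26 is 11.5% + €0.78/unit.
8584.95.26 has an FTA preferential rate, but origin Soleth is not Tyrador; base rate stands.
Additional duty on 8584.95.26 from Soleth: +63.3%. Applied ad valorem rate: 11.5% + 63.3% = 74.8%.
Duty = €237,401.10 × 74.8% + 2,286 × €0.78 = €179,359.10.
Total = €12,489.89 + €0.00 + €72,900.83 + €179,359.10 = €264,749.82.

€264,749.82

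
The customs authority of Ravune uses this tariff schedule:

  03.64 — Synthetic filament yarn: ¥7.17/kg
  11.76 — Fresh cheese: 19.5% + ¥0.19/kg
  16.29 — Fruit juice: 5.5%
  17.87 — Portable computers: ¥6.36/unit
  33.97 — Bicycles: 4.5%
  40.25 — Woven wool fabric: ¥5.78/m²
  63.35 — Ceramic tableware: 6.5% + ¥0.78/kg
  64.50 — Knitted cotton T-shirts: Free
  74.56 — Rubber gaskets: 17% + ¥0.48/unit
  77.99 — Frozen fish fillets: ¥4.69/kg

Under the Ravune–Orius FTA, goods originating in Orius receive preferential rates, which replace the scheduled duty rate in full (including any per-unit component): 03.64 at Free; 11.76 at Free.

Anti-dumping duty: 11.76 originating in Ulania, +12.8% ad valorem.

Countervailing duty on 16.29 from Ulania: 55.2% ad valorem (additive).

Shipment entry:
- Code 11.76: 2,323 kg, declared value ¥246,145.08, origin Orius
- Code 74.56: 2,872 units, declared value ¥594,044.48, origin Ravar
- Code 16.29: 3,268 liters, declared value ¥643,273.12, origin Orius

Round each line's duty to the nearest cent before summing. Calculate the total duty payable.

¥137,746.14

Line 1 (11.76, Orius, 2,323 kg, ¥246,145.08):
Base rate for 11.76 is 19.5% + ¥0.19/kg.
Origin Orius qualifies under the Ravune–Orius agreement and 11.76 is covered: preferential rate Free applies instead.
The additional-duty order on 11.76 targets Ulania, not Orius; it does not apply.
Duty = ¥246,145.08 × 0% = ¥0.00.
Line 2 (74.56, Ravar, 2,872 units, ¥594,044.48):
Base rate for 74.56 is 17% + ¥0.48/unit.
Duty = ¥594,044.48 × 17% + 2,872 × ¥0.48 = ¥102,366.12.
Line 3 (16.29, Orius, 3,268 liters, ¥643,273.12):
Base rate for 16.29 is 5.5%.
Origin Orius is the FTA partner but 16.29 is not on the preference list; base rate stands.
The additional-duty order on 16.29 targets Ulania, not Orius; it does not apply.
Duty = ¥643,273.12 × 5.5% = ¥35,380.02.
Total = ¥0.00 + ¥102,366.12 + ¥35,380.02 = ¥137,746.14.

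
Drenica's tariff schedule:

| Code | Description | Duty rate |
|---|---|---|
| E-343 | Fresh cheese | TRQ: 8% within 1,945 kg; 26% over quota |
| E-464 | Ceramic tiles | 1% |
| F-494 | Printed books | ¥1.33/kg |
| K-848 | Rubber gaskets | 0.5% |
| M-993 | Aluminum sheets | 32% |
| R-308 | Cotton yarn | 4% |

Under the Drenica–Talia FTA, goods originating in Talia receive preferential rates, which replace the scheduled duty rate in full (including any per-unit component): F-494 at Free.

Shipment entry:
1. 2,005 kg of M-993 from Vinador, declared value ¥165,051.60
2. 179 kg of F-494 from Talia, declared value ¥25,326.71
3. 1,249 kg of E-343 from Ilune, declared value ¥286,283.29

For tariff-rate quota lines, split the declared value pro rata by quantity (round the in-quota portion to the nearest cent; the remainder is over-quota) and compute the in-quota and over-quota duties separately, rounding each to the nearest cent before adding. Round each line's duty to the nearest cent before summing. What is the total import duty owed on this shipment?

¥75,719.17

Line 1 (M-993, Vinador, 2,005 kg, ¥165,051.60):
Base rate for M-993 is 32%.
Duty = ¥165,051.60 × 32% = ¥52,816.51.
Line 2 (F-494, Talia, 179 kg, ¥25,326.71):
Base rate for F-494 is ¥1.33/kg.
Origin Talia qualifies under the Drenica–Talia agreement and F-494 is covered: preferential rate Free applies instead.
Duty = ¥25,326.71 × 0% = ¥0.00.
Line 3 (E-343, Ilune, 1,249 kg, ¥286,283.29):
Code E-343 is under a tariff-rate quota (threshold 1,945 kg). Quantity 1,249 kg is within the quota, so the in-quota rate 8% applies to the full value.
Duty = ¥286,283.29 × 8% = ¥22,902.66.
Total = ¥52,816.51 + ¥0.00 + ¥22,902.66 = ¥75,719.17.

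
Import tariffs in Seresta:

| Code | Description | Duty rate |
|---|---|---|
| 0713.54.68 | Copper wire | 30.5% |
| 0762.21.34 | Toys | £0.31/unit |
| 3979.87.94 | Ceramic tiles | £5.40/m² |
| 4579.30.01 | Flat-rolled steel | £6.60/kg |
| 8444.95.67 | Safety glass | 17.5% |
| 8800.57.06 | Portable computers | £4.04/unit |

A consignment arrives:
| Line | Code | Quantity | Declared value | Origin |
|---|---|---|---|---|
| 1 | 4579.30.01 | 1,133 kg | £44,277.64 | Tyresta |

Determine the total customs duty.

£7,477.80

Line 1 (4579.30.01, Tyresta, 1,133 kg, £44,277.64):
Base rate for 4579.30.01 is £6.60/kg.
Duty = 1,133 × £6.60 = £7,477.80.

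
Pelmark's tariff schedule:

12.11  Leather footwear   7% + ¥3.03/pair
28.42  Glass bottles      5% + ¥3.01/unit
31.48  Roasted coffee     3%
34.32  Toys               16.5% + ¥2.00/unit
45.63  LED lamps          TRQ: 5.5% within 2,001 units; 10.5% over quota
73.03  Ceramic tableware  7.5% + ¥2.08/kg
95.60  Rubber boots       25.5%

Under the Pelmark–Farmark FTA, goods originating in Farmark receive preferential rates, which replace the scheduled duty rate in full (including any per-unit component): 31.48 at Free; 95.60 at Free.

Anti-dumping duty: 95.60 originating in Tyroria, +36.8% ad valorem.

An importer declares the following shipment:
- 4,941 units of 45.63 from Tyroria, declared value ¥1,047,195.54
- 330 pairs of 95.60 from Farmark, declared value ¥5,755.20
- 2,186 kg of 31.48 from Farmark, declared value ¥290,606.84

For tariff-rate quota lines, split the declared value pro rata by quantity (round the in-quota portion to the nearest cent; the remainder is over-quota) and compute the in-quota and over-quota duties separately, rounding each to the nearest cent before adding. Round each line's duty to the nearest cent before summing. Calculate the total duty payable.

Line 1 (45.63, Tyroria, 4,941 units, ¥1,047,195.54):
Code 45.63 is under a tariff-rate quota (threshold 2,001 units). In-quota: 2,001 units at 5.5%; over-quota: 2,940 units at 10.5%.
Pro-rata value split: in-quota = ¥1,047,195.54 × 2,001/4,941 = ¥424,091.94; over-quota = ¥1,047,195.54 − ¥424,091.94 = ¥623,103.60.
In-quota duty = ¥424,091.94 × 5.5% = ¥23,325.06. Over-quota duty = ¥623,103.60 × 10.5% = ¥65,425.88.
Line duty = ¥23,325.06 + ¥65,425.88 = ¥88,750.94.
Line 2 (95.60, Farmark, 330 pairs, ¥5,755.20):
Base rate for 95.60 is 25.5%.
Origin Farmark qualifies under the Pelmark–Farmark agreement and 95.60 is covered: preferential rate Free applies instead.
The additional-duty order on 95.60 targets Tyroria, not Farmark; it does not apply.
Duty = ¥5,755.20 × 0% = ¥0.00.
Line 3 (31.48, Farmark, 2,186 kg, ¥290,606.84):
Base rate for 31.48 is 3%.
Origin Farmark qualifies under the Pelmark–Farmark agreement and 31.48 is covered: preferential rate Free applies instead.
Duty = ¥290,606.84 × 0% = ¥0.00.
Total = ¥88,750.94 + ¥0.00 + ¥0.00 = ¥88,750.94.

¥88,750.94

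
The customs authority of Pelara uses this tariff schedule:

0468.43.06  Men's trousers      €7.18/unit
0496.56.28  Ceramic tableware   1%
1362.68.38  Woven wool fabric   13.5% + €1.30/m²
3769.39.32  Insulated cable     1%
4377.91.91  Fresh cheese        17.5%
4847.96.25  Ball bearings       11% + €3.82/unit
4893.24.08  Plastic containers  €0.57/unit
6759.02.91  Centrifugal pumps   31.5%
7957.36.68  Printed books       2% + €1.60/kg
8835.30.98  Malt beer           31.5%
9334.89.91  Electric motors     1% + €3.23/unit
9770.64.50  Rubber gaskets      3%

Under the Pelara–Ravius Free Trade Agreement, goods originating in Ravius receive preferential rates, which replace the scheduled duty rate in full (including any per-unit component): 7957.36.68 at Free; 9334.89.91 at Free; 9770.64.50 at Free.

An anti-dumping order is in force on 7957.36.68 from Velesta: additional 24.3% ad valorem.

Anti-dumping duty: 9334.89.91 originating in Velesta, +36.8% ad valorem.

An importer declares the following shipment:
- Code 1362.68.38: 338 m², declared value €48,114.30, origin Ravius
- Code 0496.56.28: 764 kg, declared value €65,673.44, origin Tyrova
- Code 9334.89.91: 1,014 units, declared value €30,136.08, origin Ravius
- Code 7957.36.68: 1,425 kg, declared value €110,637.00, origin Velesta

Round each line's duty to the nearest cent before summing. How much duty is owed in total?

Line 1 (1362.68.38, Ravius, 338 m², €48,114.30):
Base rate for 1362.68.38 is 13.5% + €1.30/m².
Origin Ravius is the FTA partner but 1362.68.38 is not on the preference list; base rate stands.
Duty = €48,114.30 × 13.5% + 338 × €1.30 = €6,934.83.
Line 2 (0496.56.28, Tyrova, 764 kg, €65,673.44):
Base rate for 0496.56.28 is 1%.
Duty = €65,673.44 × 1% = €656.73.
Line 3 (9334.89.91, Ravius, 1,014 units, €30,136.08):
Base rate for 9334.89.91 is 1% + €3.23/unit.
Origin Ravius qualifies under the Pelara–Ravius agreement and 9334.89.91 is covered: preferential rate Free applies instead.
The additional-duty order on 9334.89.91 targets Velesta, not Ravius; it does not apply.
Duty = €30,136.08 × 0% = €0.00.
Line 4 (7957.36.68, Velesta, 1,425 kg, €110,637.00):
Base rate for 7957.36.68 is 2% + €1.60/kg.
7957.36.68 has an FTA preferential rate, but origin Velesta is not Ravius; base rate stands.
Additional duty on 7957.36.68 from Velesta: +24.3%. Applied ad valorem rate: 2% + 24.3% = 26.3%.
Duty = €110,637.00 × 26.3% + 1,425 × €1.60 = €31,377.53.
Total = €6,934.83 + €656.73 + €0.00 + €31,377.53 = €38,969.09.

€38,969.09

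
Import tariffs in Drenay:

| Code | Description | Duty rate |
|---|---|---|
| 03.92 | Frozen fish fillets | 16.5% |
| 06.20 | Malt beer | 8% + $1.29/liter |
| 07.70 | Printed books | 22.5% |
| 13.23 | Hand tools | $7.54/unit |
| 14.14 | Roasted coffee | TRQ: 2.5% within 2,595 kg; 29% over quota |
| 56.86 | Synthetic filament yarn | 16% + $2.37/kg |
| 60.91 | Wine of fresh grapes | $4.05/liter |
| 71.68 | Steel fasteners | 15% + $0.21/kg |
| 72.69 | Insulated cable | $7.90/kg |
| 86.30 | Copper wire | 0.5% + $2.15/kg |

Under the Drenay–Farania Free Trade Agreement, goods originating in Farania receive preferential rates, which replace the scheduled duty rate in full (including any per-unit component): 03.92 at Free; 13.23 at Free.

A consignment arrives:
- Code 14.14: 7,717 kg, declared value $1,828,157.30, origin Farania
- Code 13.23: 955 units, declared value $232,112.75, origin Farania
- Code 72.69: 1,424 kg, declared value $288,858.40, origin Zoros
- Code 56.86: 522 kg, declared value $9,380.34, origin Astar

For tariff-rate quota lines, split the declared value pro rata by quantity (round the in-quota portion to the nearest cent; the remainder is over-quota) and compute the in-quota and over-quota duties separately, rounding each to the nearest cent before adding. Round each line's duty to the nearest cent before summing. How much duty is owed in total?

$381,243.00

Line 1 (14.14, Farania, 7,717 kg, $1,828,157.30):
Code 14.14 is under a tariff-rate quota (threshold 2,595 kg). In-quota: 2,595 kg at 2.5%; over-quota: 5,122 kg at 29%.
Pro-rata value split: in-quota = $1,828,157.30 × 2,595/7,717 = $614,755.50; over-quota = $1,828,157.30 − $614,755.50 = $1,213,401.80.
In-quota duty = $614,755.50 × 2.5% = $15,368.89. Over-quota duty = $1,213,401.80 × 29% = $351,886.52.
Line duty = $15,368.89 + $351,886.52 = $367,255.41.
Line 2 (13.23, Farania, 955 units, $232,112.75):
Base rate for 13.23 is $7.54/unit.
Origin Farania qualifies under the Drenay–Farania agreement and 13.23 is covered: preferential rate Free applies instead.
Duty = $232,112.75 × 0% = $0.00.
Line 3 (72.69, Zoros, 1,424 kg, $288,858.40):
Base rate for 72.69 is $7.90/kg.
Duty = 1,424 × $7.90 = $11,249.60.
Line 4 (56.86, Astar, 522 kg, $9,380.34):
Base rate for 56.86 is 16% + $2.37/kg.
Duty = $9,380.34 × 16% + 522 × $2.37 = $2,737.99.
Total = $367,255.41 + $0.00 + $11,249.60 + $2,737.99 = $381,243.00.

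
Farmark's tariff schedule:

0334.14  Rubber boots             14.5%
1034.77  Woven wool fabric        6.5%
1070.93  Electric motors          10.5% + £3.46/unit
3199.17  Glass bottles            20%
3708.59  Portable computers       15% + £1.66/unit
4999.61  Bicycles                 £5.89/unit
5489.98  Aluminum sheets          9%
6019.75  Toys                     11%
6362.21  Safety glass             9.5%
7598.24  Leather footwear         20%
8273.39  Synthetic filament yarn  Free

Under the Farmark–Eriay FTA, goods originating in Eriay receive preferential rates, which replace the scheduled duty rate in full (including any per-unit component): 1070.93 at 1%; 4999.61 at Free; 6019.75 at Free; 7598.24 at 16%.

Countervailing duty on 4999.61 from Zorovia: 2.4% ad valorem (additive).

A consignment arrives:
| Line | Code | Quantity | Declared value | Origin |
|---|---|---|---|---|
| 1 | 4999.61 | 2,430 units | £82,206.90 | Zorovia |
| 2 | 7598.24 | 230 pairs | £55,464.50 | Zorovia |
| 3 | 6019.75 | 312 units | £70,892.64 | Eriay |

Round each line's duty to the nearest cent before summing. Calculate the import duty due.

Line 1 (4999.61, Zorovia, 2,430 units, £82,206.90):
Base rate for 4999.61 is £5.89/unit.
4999.61 has an FTA preferential rate, but origin Zorovia is not Eriay; base rate stands.
Additional duty on 4999.61 from Zorovia: +2.4% ad valorem. Applied ad valorem rate = 2.4%.
Duty = £82,206.90 × 2.4% + 2,430 × £5.89 = £16,285.67.
Line 2 (7598.24, Zorovia, 230 pairs, £55,464.50):
Base rate for 7598.24 is 20%.
7598.24 has an FTA preferential rate, but origin Zorovia is not Eriay; base rate stands.
Duty = £55,464.50 × 20% = £11,092.90.
Line 3 (6019.75, Eriay, 312 units, £70,892.64):
Base rate for 6019.75 is 11%.
Origin Eriay qualifies under the Farmark–Eriay agreement and 6019.75 is covered: preferential rate Free applies instead.
Duty = £70,892.64 × 0% = £0.00.
Total = £16,285.67 + £11,092.90 + £0.00 = £27,378.57.

£27,378.57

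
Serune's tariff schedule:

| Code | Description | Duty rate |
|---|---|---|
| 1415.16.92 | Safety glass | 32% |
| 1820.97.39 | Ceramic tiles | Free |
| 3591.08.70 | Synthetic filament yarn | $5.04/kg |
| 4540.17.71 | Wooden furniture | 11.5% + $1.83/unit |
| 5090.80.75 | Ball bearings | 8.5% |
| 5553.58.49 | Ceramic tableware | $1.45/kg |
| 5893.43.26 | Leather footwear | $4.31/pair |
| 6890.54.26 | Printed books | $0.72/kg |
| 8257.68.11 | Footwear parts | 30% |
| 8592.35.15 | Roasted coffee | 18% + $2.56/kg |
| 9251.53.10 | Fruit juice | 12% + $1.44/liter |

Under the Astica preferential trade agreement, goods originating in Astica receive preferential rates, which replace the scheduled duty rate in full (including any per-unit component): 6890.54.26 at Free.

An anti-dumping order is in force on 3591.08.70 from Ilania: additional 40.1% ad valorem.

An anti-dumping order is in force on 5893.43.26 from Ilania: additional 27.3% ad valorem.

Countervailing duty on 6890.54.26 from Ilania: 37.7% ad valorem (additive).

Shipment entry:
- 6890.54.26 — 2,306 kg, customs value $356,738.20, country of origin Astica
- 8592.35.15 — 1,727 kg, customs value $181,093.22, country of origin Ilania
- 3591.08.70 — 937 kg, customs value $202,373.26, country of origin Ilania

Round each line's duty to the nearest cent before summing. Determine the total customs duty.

Line 1 (6890.54.26, Astica, 2,306 kg, $356,738.20):
Base rate for 6890.54.26 is $0.72/kg.
Origin Astica qualifies under the Serune–Astica agreement and 6890.54.26 is covered: preferential rate Free applies instead.
The additional-duty order on 6890.54.26 targets Ilania, not Astica; it does not apply.
Duty = $356,738.20 × 0% = $0.00.
Line 2 (8592.35.15, Ilania, 1,727 kg, $181,093.22):
Base rate for 8592.35.15 is 18% + $2.56/kg.
Duty = $181,093.22 × 18% + 1,727 × $2.56 = $37,017.90.
Line 3 (3591.08.70, Ilania, 937 kg, $202,373.26):
Base rate for 3591.08.70 is $5.04/kg.
Additional duty on 3591.08.70 from Ilania: +40.1% ad valorem. Applied ad valorem rate = 40.1%.
Duty = $202,373.26 × 40.1% + 937 × $5.04 = $85,874.16.
Total = $0.00 + $37,017.90 + $85,874.16 = $122,892.06.

$122,892.06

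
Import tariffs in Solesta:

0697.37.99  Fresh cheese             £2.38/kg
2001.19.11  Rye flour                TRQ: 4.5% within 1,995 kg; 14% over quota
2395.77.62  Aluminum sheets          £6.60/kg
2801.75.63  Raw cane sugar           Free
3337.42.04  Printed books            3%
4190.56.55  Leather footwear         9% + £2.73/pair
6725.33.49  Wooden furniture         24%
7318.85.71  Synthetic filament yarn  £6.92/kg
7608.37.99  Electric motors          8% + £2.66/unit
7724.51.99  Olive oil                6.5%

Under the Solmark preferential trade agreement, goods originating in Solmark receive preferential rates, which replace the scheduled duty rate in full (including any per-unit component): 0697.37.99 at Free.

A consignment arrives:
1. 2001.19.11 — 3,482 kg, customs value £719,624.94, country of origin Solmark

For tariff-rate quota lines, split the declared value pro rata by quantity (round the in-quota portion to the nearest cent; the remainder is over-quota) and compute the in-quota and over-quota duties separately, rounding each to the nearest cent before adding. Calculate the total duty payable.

Line 1 (2001.19.11, Solmark, 3,482 kg, £719,624.94):
Code 2001.19.11 is under a tariff-rate quota (threshold 1,995 kg). In-quota: 1,995 kg at 4.5%; over-quota: 1,487 kg at 14%.
Pro-rata value split: in-quota = £719,624.94 × 1,995/3,482 = £412,306.65; over-quota = £719,624.94 − £412,306.65 = £307,318.29.
In-quota duty = £412,306.65 × 4.5% = £18,553.80. Over-quota duty = £307,318.29 × 14% = £43,024.56.
Line duty = £18,553.80 + £43,024.56 = £61,578.36.

£61,578.36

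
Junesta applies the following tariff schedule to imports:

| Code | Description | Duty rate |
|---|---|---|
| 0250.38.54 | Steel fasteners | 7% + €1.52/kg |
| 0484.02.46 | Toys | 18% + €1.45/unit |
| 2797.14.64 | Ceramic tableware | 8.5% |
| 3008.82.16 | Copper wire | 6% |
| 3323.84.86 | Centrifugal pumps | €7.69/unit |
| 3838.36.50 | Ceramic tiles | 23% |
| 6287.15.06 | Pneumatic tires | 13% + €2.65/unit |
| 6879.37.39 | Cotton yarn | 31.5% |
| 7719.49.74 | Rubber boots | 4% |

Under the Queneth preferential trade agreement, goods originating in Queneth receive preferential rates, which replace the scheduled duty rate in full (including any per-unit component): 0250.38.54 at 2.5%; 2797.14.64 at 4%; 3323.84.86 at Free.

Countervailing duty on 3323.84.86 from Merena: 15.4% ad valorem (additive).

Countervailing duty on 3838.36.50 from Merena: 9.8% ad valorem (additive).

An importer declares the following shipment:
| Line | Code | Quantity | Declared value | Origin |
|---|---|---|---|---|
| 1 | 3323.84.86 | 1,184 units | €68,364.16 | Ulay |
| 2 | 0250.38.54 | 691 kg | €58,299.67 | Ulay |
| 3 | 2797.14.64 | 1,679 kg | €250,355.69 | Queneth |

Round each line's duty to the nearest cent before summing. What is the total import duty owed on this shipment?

Line 1 (3323.84.86, Ulay, 1,184 units, €68,364.16):
Base rate for 3323.84.86 is €7.69/unit.
3323.84.86 has an FTA preferential rate, but origin Ulay is not Queneth; base rate stands.
The additional-duty order on 3323.84.86 targets Merena, not Ulay; it does not apply.
Duty = 1,184 × €7.69 = €9,104.96.
Line 2 (0250.38.54, Ulay, 691 kg, €58,299.67):
Base rate for 0250.38.54 is 7% + €1.52/kg.
0250.38.54 has an FTA preferential rate, but origin Ulay is not Queneth; base rate stands.
Duty = €58,299.67 × 7% + 691 × €1.52 = €5,131.30.
Line 3 (2797.14.64, Queneth, 1,679 kg, €250,355.69):
Base rate for 2797.14.64 is 8.5%.
Origin Queneth qualifies under the Junesta–Queneth agreement and 2797.14.64 is covered: preferential rate 4% applies instead.
Duty = €250,355.69 × 4% = €10,014.23.
Total = €9,104.96 + €5,131.30 + €10,014.23 = €24,250.49.

€24,250.49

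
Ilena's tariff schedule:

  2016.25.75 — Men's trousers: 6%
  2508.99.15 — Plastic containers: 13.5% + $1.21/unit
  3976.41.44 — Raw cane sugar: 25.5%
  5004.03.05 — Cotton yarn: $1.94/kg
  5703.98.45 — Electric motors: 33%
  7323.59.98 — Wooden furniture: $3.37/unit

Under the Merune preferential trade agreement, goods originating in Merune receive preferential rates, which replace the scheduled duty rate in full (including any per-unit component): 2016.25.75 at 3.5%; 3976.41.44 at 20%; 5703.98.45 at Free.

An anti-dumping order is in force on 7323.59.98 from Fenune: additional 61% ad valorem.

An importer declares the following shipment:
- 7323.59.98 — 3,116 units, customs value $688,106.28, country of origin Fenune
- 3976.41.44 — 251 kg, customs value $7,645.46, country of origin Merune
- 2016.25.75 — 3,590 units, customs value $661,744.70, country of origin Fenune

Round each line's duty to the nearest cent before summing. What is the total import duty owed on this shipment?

Line 1 (7323.59.98, Fenune, 3,116 units, $688,106.28):
Base rate for 7323.59.98 is $3.37/unit.
Additional duty on 7323.59.98 from Fenune: +61% ad valorem. Applied ad valorem rate = 61%.
Duty = $688,106.28 × 61% + 3,116 × $3.37 = $430,245.75.
Line 2 (3976.41.44, Merune, 251 kg, $7,645.46):
Base rate for 3976.41.44 is 25.5%.
Origin Merune qualifies under the Ilena–Merune agreement and 3976.41.44 is covered: preferential rate 20% applies instead.
Duty = $7,645.46 × 20% = $1,529.09.
Line 3 (2016.25.75, Fenune, 3,590 units, $661,744.70):
Base rate for 2016.25.75 is 6%.
2016.25.75 has an FTA preferential rate, but origin Fenune is not Merune; base rate stands.
Duty = $661,744.70 × 6% = $39,704.68.
Total = $430,245.75 + $1,529.09 + $39,704.68 = $471,479.52.

$471,479.52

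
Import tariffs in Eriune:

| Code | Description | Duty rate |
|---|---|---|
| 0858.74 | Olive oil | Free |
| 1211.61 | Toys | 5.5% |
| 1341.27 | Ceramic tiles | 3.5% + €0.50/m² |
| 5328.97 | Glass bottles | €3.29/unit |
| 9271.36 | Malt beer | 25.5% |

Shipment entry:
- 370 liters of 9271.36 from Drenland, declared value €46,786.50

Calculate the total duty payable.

Line 1 (9271.36, Drenland, 370 liters, €46,786.50):
Base rate for 9271.36 is 25.5%.
Duty = €46,786.50 × 25.5% = €11,930.56.

€11,930.56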